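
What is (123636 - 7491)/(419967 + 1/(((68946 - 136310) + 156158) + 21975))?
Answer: 12865265505/46519324624 ≈ 0.27656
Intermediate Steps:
(123636 - 7491)/(419967 + 1/(((68946 - 136310) + 156158) + 21975)) = 116145/(419967 + 1/((-67364 + 156158) + 21975)) = 116145/(419967 + 1/(88794 + 21975)) = 116145/(419967 + 1/110769) = 116145/(46519324624/110769) = 116145*(110769/46519324624) = 12865265505/46519324624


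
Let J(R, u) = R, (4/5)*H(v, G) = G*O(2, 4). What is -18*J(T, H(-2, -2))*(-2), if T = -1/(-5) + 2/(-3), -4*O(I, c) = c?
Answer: -84/5 ≈ -16.800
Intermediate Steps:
O(I, c) = -c/4
H(v, G) = -5*G/4 (H(v, G) = 5*(G*(-¼*4))/4 = 5*(G*(-1))/4 = 5*(-G)/4 = -5*G/4)
T = -7/15 (T = -1*(-⅕) + 2*(-⅓) = ⅕ - ⅔ = -7/15 ≈ -0.46667)
-18*J(T, H(-2, -2))*(-2) = -18*(-7/15)*(-2) = (42/5)*(-2) = -84/5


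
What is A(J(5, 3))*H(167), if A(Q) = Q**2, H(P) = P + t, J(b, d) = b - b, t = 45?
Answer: 0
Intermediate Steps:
J(b, d) = 0
H(P) = 45 + P (H(P) = P + 45 = 45 + P)
A(J(5, 3))*H(167) = 0**2*(45 + 167) = 0*212 = 0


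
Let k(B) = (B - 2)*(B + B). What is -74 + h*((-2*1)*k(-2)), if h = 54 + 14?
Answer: -2250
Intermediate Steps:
k(B) = 2*B*(-2 + B) (k(B) = (-2 + B)*(2*B) = 2*B*(-2 + B))
h = 68
-74 + h*((-2*1)*k(-2)) = -74 + 68*((-2*1)*(2*(-2)*(-2 - 2))) = -74 + 68*(-4*(-2)*(-4)) = -74 + 68*(-2*16) = -74 + 68*(-32) = -74 - 2176 = -2250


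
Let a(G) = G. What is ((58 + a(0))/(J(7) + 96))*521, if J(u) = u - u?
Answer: 15109/48 ≈ 314.77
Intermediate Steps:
J(u) = 0
((58 + a(0))/(J(7) + 96))*521 = ((58 + 0)/(0 + 96))*521 = (58/96)*521 = (58*(1/96))*521 = (29/48)*521 = 15109/48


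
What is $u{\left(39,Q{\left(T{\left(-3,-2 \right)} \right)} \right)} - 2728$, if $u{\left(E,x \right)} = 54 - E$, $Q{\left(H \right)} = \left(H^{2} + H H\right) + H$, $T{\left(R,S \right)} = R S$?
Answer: $-2713$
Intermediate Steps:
$Q{\left(H \right)} = H + 2 H^{2}$ ($Q{\left(H \right)} = \left(H^{2} + H^{2}\right) + H = 2 H^{2} + H = H + 2 H^{2}$)
$u{\left(39,Q{\left(T{\left(-3,-2 \right)} \right)} \right)} - 2728 = \left(54 - 39\right) - 2728 = 15 - 2728 = -2713$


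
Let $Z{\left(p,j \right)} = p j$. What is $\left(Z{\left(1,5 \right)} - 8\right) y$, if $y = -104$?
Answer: $312$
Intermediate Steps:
$Z{\left(p,j \right)} = j p$
$\left(Z{\left(1,5 \right)} - 8\right) y = \left(5 \cdot 1 - 8\right) \left(-104\right) = \left(5 - 8\right) \left(-104\right) = \left(-3\right) \left(-104\right) = 312$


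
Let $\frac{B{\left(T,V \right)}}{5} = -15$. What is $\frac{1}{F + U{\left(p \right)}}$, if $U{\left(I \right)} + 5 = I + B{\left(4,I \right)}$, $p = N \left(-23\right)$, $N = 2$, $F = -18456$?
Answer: $- \frac{1}{18582} \approx -5.3816 \cdot 10^{-5}$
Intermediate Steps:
$B{\left(T,V \right)} = -75$ ($B{\left(T,V \right)} = 5 \left(-15\right) = -75$)
$p = -46$ ($p = 2 \left(-23\right) = -46$)
$U{\left(I \right)} = -80 + I$ ($U{\left(I \right)} = -5 + \left(I - 75\right) = -5 + \left(-75 + I\right) = -80 + I$)
$\frac{1}{F + U{\left(p \right)}} = \frac{1}{-18456 - 126} = \frac{1}{-18582} = - \frac{1}{18582}$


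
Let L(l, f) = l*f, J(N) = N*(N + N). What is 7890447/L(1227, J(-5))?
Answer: 2630149/20450 ≈ 128.61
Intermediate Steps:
J(N) = 2*N² (J(N) = N*(2*N) = 2*N²)
L(l, f) = f*l
7890447/L(1227, J(-5)) = 7890447/(((2*(-5)²)*1227)) = 7890447/(((2*25)*1227)) = 7890447/((50*1227)) = 7890447/61350 = 7890447*(1/61350) = 2630149/20450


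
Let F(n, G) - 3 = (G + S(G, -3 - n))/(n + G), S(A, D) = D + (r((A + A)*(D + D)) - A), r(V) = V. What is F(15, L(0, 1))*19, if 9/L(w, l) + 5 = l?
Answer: 4617/17 ≈ 271.59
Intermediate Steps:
L(w, l) = 9/(-5 + l)
S(A, D) = D - A + 4*A*D (S(A, D) = D + ((A + A)*(D + D) - A) = D + ((2*A)*(2*D) - A) = D + (4*A*D - A) = D + (-A + 4*A*D) = D - A + 4*A*D)
F(n, G) = 3 + (-3 - n + 4*G*(-3 - n))/(G + n) (F(n, G) = 3 + (G + ((-3 - n) - G + 4*G*(-3 - n)))/(n + G) = 3 + (G + (-3 - G - n + 4*G*(-3 - n)))/(G + n) = 3 + (-3 - n + 4*G*(-3 - n))/(G + n))
F(15, L(0, 1))*19 = ((-3 - 81/(-5 + 1) + 2*15 - 4*9/(-5 + 1)*15)/(9/(-5 + 1) + 15))*19 = ((-3 - 81/(-4) + 30 - 4*9/(-4)*15)/(9/(-4) + 15))*19 = ((-3 - 81*(-1)/4 + 30 - 4*9*(-¼)*15)/(9*(-¼) + 15))*19 = ((-3 - 9*(-9/4) + 30 - 4*(-9/4)*15)/(-9/4 + 15))*19 = ((-3 + 81/4 + 30 + 135)/(51/4))*19 = ((4/51)*(729/4))*19 = (243/17)*19 = 4617/17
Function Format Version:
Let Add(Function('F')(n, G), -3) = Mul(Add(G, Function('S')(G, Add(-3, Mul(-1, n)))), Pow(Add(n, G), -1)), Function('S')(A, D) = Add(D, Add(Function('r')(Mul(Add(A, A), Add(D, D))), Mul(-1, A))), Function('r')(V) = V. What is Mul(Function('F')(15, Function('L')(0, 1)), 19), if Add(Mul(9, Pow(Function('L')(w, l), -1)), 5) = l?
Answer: Rational(4617, 17) ≈ 271.59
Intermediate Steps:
Function('L')(w, l) = Mul(9, Pow(Add(-5, l), -1))
Function('S')(A, D) = Add(D, Mul(-1, A), Mul(4, A, D)) (Function('S')(A, D) = Add(D, Add(Mul(Add(A, A), Add(D, D)), Mul(-1, A))) = Add(D, Add(Mul(Mul(2, A), Mul(2, D)), Mul(-1, A))) = Add(D, Add(Mul(4, A, D), Mul(-1, A))) = Add(D, Add(Mul(-1, A), Mul(4, A, D))) = Add(D, Mul(-1, A), Mul(4, A, D)))
Function('F')(n, G) = Add(3, Mul(Pow(Add(G, n), -1), Add(-3, Mul(-1, n), Mul(4, G, Add(-3, Mul(-1, n)))))) (Function('F')(n, G) = Add(3, Mul(Add(G, Add(Add(-3, Mul(-1, n)), Mul(-1, G), Mul(4, G, Add(-3, Mul(-1, n))))), Pow(Add(n, G), -1))) = Add(3, Mul(Add(G, Add(-3, Mul(-1, G), Mul(-1, n), Mul(4, G, Add(-3, Mul(-1, n))))), Pow(Add(G, n), -1))) = Add(3, Mul(Add(-3, Mul(-1, n), Mul(4, G, Add(-3, Mul(-1, n)))), Pow(Add(G, n), -1))) = Add(3, Mul(Pow(Add(G, n), -1), Add(-3, Mul(-1, n), Mul(4, G, Add(-3, Mul(-1, n)))))))
Mul(Function('F')(15, Function('L')(0, 1)), 19) = Mul(Mul(Pow(Add(Mul(9, Pow(Add(-5, 1), -1)), 15), -1), Add(-3, Mul(-9, Mul(9, Pow(Add(-5, 1), -1))), Mul(2, 15), Mul(-4, Mul(9, Pow(Add(-5, 1), -1)), 15))), 19) = Mul(Mul(Pow(Add(Mul(9, Pow(-4, -1)), 15), -1), Add(-3, Mul(-9, Mul(9, Pow(-4, -1))), 30, Mul(-4, Mul(9, Pow(-4, -1)), 15))), 19) = Mul(Mul(Pow(Add(Mul(9, Rational(-1, 4)), 15), -1), Add(-3, Mul(-9, Mul(9, Rational(-1, 4))), 30, Mul(-4, Mul(9, Rational(-1, 4)), 15))), 19) = Mul(Mul(Pow(Add(Rational(-9, 4), 15), -1), Add(-3, Mul(-9, Rational(-9, 4)), 30, Mul(-4, Rational(-9, 4), 15))), 19) = Mul(Mul(Pow(Rational(51, 4), -1), Add(-3, Rational(81, 4), 30, 135)), 19) = Mul(Mul(Rational(4, 51), Rational(729, 4)), 19) = Mul(Rational(243, 17), 19) = Rational(4617, 17)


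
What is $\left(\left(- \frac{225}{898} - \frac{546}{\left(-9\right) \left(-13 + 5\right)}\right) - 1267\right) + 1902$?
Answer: $\frac{3379171}{5388} \approx 627.17$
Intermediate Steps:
$\left(\left(- \frac{225}{898} - \frac{546}{\left(-9\right) \left(-13 + 5\right)}\right) - 1267\right) + 1902 = \left(\left(\left(-225\right) \frac{1}{898} - \frac{546}{\left(-9\right) \left(-8\right)}\right) - 1267\right) + 1902 = \left(\left(- \frac{225}{898} - \frac{546}{72}\right) - 1267\right) + 1902 = \left(\left(- \frac{225}{898} - \frac{91}{12}\right) - 1267\right) + 1902 = \left(- \frac{42209}{5388} - 1267\right) + 1902 = - \frac{6868805}{5388} + 1902 = \frac{3379171}{5388}$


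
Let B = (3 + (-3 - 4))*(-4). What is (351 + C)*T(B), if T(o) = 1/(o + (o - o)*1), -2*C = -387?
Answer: 1089/32 ≈ 34.031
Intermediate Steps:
C = 387/2 (C = -1/2*(-387) = 387/2 ≈ 193.50)
B = 16 (B = (3 - 7)*(-4) = -4*(-4) = 16)
T(o) = 1/o (T(o) = 1/(o + 0*1) = 1/(o + 0) = 1/o)
(351 + C)*T(B) = (351 + 387/2)/16 = (1089/2)*(1/16) = 1089/32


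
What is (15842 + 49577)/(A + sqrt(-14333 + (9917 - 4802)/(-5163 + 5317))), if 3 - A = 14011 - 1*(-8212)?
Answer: -20350542520/6912397797 - 65419*I*sqrt(2802758)/6912397797 ≈ -2.9441 - 0.015844*I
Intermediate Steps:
A = -22220 (A = 3 - (14011 - 1*(-8212)) = 3 - (14011 + 8212) = 3 - 1*22223 = 3 - 22223 = -22220)
(15842 + 49577)/(A + sqrt(-14333 + (9917 - 4802)/(-5163 + 5317))) = (15842 + 49577)/(-22220 + sqrt(-14333 + (9917 - 4802)/(-5163 + 5317))) = 65419/(-22220 + sqrt(-14333 + 5115/154)) = 65419/(-22220 + sqrt(-14333 + 5115*(1/154))) = 65419/(-22220 + sqrt(-14333 + 465/14)) = 65419/(-22220 + sqrt(-200197/14)) = 65419/(-22220 + I*sqrt(2802758)/14)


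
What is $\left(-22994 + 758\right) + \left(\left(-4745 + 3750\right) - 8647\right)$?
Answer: $-31878$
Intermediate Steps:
$\left(-22994 + 758\right) + \left(\left(-4745 + 3750\right) - 8647\right) = -22236 - 9642 = -31878$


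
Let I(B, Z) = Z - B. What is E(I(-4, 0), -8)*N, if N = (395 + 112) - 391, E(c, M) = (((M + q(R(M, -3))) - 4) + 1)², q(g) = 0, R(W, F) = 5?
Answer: 14036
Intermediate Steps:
E(c, M) = (-3 + M)² (E(c, M) = (((M + 0) - 4) + 1)² = ((M - 4) + 1)² = ((-4 + M) + 1)² = (-3 + M)²)
N = 116 (N = 507 - 391 = 116)
E(I(-4, 0), -8)*N = (-3 - 8)²*116 = (-11)²*116 = 121*116 = 14036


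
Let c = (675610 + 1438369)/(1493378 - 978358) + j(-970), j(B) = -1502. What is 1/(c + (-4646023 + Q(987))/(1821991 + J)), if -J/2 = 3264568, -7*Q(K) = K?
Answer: -484854763580/725783120284513 ≈ -0.00066804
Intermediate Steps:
Q(K) = -K/7
J = -6529136 (J = -2*3264568 = -6529136)
c = -771446061/515020 (c = (675610 + 1438369)/(1493378 - 978358) - 1502 = 2113979/515020 - 1502 = -771446061/515020 ≈ -1497.9)
1/(c + (-4646023 + Q(987))/(1821991 + J)) = 1/(-771446061/515020 + (-4646023 - ⅐*987)/(1821991 - 6529136)) = 1/(-771446061/515020 + (-4646023 - 141)/(-4707145)) = 1/(-771446061/515020 - 4646164*(-1/4707145)) = 1/(-771446061/515020 + 4646164/4707145) = 1/(-725783120284513/484854763580) = -484854763580/725783120284513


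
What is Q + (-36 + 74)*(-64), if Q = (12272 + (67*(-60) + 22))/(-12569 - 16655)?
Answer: -35540521/14612 ≈ -2432.3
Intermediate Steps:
Q = -4137/14612 (Q = (12272 + (-4020 + 22))/(-29224) = (12272 - 3998)*(-1/29224) = 8274*(-1/29224) = -4137/14612 ≈ -0.28312)
Q + (-36 + 74)*(-64) = -4137/14612 + (-36 + 74)*(-64) = -4137/14612 + 38*(-64) = -4137/14612 - 2432 = -35540521/14612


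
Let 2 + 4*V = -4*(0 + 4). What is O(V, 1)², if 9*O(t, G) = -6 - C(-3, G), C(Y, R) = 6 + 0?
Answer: 16/9 ≈ 1.7778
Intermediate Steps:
C(Y, R) = 6
V = -9/2 (V = -½ + (-4*(0 + 4))/4 = -½ + (-4*4)/4 = -½ + (¼)*(-16) = -½ - 4 = -9/2 ≈ -4.5000)
O(t, G) = -4/3 (O(t, G) = (-6 - 1*6)/9 = (-6 - 6)/9 = (⅑)*(-12) = -4/3)
O(V, 1)² = (-4/3)² = 16/9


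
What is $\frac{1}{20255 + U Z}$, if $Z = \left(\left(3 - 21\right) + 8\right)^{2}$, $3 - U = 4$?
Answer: $\frac{1}{20155} \approx 4.9615 \cdot 10^{-5}$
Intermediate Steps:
$U = -1$ ($U = 3 - 4 = -1$)
$Z = 100$ ($Z = \left(\left(3 - 21\right) + 8\right)^{2} = \left(-18 + 8\right)^{2} = \left(-10\right)^{2} = 100$)
$\frac{1}{20255 + U Z} = \frac{1}{20255 - 100} = \frac{1}{20155}$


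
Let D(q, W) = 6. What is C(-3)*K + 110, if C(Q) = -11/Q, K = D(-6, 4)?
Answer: 132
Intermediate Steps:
K = 6
C(-3)*K + 110 = -11/(-3)*6 + 110 = -11*(-⅓)*6 + 110 = (11/3)*6 + 110 = 22 + 110 = 132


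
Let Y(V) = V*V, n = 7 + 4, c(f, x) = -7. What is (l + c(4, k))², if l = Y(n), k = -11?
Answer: 12996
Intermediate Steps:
n = 11
Y(V) = V²
l = 121 (l = 11² = 121)
(l + c(4, k))² = (121 - 7)² = 114² = 12996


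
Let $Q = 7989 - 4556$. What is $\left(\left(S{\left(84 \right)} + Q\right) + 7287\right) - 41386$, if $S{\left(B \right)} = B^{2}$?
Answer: $-23610$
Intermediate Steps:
$Q = 3433$ ($Q = 7989 - 4556 = 3433$)
$\left(\left(S{\left(84 \right)} + Q\right) + 7287\right) - 41386 = \left(\left(84^{2} + 3433\right) + 7287\right) - 41386 = \left(\left(7056 + 3433\right) + 7287\right) - 41386 = \left(10489 + 7287\right) - 41386 = 17776 - 41386 = -23610$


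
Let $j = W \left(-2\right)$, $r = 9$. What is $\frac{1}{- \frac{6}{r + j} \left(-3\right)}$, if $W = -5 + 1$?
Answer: $\frac{17}{18} \approx 0.94444$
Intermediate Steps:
$W = -4$
$j = 8$ ($j = \left(-4\right) \left(-2\right) = 8$)
$\frac{1}{- \frac{6}{r + j} \left(-3\right)} = \frac{1}{- \frac{6}{9 + 8} \left(-3\right)} = \frac{1}{- \frac{6}{17} \left(-3\right)} = \frac{1}{\left(-6\right) \frac{1}{17} \left(-3\right)} = \frac{1}{\left(- \frac{6}{17}\right) \left(-3\right)} = \frac{1}{\frac{18}{17}} = \frac{17}{18}$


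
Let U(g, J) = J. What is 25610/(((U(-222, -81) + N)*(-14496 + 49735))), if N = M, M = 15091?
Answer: 2561/52893739 ≈ 4.8418e-5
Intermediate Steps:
N = 15091
25610/(((U(-222, -81) + N)*(-14496 + 49735))) = 25610/(((-81 + 15091)*(-14496 + 49735))) = 25610/((15010*35239)) = 25610/528937390 = 25610*(1/528937390) = 2561/52893739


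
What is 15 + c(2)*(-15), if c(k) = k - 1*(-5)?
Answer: -90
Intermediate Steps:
c(k) = 5 + k (c(k) = k + 5 = 5 + k)
15 + c(2)*(-15) = 15 + (5 + 2)*(-15) = 15 + 7*(-15) = 15 - 105 = -90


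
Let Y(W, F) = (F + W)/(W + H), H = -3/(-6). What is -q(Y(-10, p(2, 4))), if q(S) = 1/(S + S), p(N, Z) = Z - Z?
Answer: -19/40 ≈ -0.47500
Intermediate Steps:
H = ½ (H = -3*(-⅙) = ½ ≈ 0.50000)
p(N, Z) = 0
Y(W, F) = (F + W)/(½ + W) (Y(W, F) = (F + W)/(W + ½) = (F + W)/(½ + W))
q(S) = 1/(2*S)
-q(Y(-10, p(2, 4))) = -1/(2*(2*(0 - 10)/(1 + 2*(-10)))) = -1/(2*(2*(-10)/(1 - 20))) = -1/(2*(2*(-10)/(-19))) = -1/(2*(2*(-1/19)*(-10))) = -1/(2*20/19) = -19/(2*20) = -1*19/40 = -19/40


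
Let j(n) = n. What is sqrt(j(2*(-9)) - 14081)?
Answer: I*sqrt(14099) ≈ 118.74*I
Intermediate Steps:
sqrt(j(2*(-9)) - 14081) = sqrt(2*(-9) - 14081) = sqrt(-18 - 14081) = sqrt(-14099) = I*sqrt(14099)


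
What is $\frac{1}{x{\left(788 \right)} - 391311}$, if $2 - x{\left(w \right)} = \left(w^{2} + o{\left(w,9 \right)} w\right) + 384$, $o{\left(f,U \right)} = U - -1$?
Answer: $- \frac{1}{1020517} \approx -9.799 \cdot 10^{-7}$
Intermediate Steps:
$o{\left(f,U \right)} = 1 + U$ ($o{\left(f,U \right)} = U + 1 = 1 + U$)
$x{\left(w \right)} = -382 - w^{2} - 10 w$ ($x{\left(w \right)} = 2 - \left(\left(w^{2} + \left(1 + 9\right) w\right) + 384\right) = 2 - \left(\left(w^{2} + 10 w\right) + 384\right) = 2 - \left(384 + w^{2} + 10 w\right) = -382 - w^{2} - 10 w$)
$\frac{1}{x{\left(788 \right)} - 391311} = \frac{1}{\left(-382 - 788^{2} - 7880\right) - 391311} = \frac{1}{\left(-382 - 620944 - 7880\right) - 391311} = \frac{1}{-629206 - 391311} = \frac{1}{-1020517} = - \frac{1}{1020517}$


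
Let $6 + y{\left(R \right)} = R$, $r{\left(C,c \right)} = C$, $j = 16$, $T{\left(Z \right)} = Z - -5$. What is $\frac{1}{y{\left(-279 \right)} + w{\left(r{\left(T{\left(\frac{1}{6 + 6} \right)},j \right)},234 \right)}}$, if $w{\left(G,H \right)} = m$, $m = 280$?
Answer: $- \frac{1}{5} \approx -0.2$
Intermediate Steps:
$T{\left(Z \right)} = 5 + Z$ ($T{\left(Z \right)} = Z + 5 = 5 + Z$)
$w{\left(G,H \right)} = 280$
$y{\left(R \right)} = -6 + R$
$\frac{1}{y{\left(-279 \right)} + w{\left(r{\left(T{\left(\frac{1}{6 + 6} \right)},j \right)},234 \right)}} = \frac{1}{\left(-6 - 279\right) + 280} = \frac{1}{-285 + 280} = \frac{1}{-5} = - \frac{1}{5}$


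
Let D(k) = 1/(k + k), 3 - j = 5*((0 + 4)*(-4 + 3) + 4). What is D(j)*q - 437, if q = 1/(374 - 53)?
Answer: -841661/1926 ≈ -437.00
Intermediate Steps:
j = 3 (j = 3 - 5*((0 + 4)*(-4 + 3) + 4) = 3 - 5*(4*(-1) + 4) = 3 - 5*(-4 + 4) = 3 - 5*0 = 3 - 1*0 = 3 + 0 = 3)
D(k) = 1/(2*k)
q = 1/321 ≈ 0.0031153
D(j)*q - 437 = ((½)/3)*(1/321) - 437 = ((½)*(⅓))*(1/321) - 437 = (⅙)*(1/321) - 437 = 1/1926 - 437 = -841661/1926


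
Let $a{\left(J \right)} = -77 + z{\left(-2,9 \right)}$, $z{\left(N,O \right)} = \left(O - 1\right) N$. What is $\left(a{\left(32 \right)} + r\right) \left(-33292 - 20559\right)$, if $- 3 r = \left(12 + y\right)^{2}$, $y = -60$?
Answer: $46365711$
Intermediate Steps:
$z{\left(N,O \right)} = N \left(-1 + O\right)$ ($z{\left(N,O \right)} = \left(-1 + O\right) N = N \left(-1 + O\right)$)
$r = -768$ ($r = - \frac{\left(12 - 60\right)^{2}}{3} = - \frac{\left(-48\right)^{2}}{3} = \left(- \frac{1}{3}\right) 2304 = -768$)
$a{\left(J \right)} = -93$ ($a{\left(J \right)} = -77 - 2 \left(-1 + 9\right) = -77 - 16 = -93$)
$\left(a{\left(32 \right)} + r\right) \left(-33292 - 20559\right) = \left(-93 - 768\right) \left(-33292 - 20559\right) = \left(-861\right) \left(-53851\right) = 46365711$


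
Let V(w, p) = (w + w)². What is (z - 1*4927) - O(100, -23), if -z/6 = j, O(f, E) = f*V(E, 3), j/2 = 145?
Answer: -218267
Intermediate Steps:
j = 290 (j = 2*145 = 290)
V(w, p) = 4*w² (V(w, p) = (2*w)² = 4*w²)
O(f, E) = 4*f*E² (O(f, E) = f*(4*E²) = 4*f*E²)
z = -1740 (z = -6*290 = -1740)
(z - 1*4927) - O(100, -23) = (-1740 - 1*4927) - 4*100*(-23)² = (-1740 - 4927) - 4*100*529 = -6667 - 1*211600 = -6667 - 211600 = -218267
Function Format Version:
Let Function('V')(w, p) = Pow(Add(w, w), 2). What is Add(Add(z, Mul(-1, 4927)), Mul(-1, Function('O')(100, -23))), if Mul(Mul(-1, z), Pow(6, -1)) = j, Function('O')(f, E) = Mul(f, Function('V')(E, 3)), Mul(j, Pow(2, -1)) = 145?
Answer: -218267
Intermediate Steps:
j = 290 (j = Mul(2, 145) = 290)
Function('V')(w, p) = Mul(4, Pow(w, 2)) (Function('V')(w, p) = Pow(Mul(2, w), 2) = Mul(4, Pow(w, 2)))
Function('O')(f, E) = Mul(4, f, Pow(E, 2)) (Function('O')(f, E) = Mul(f, Mul(4, Pow(E, 2))) = Mul(4, f, Pow(E, 2)))
z = -1740 (z = Mul(-6, 290) = -1740)
Add(Add(z, Mul(-1, 4927)), Mul(-1, Function('O')(100, -23))) = Add(Add(-1740, Mul(-1, 4927)), Mul(-1, Mul(4, 100, Pow(-23, 2)))) = Add(Add(-1740, -4927), Mul(-1, Mul(4, 100, 529))) = Add(-6667, Mul(-1, 211600)) = Add(-6667, -211600) = -218267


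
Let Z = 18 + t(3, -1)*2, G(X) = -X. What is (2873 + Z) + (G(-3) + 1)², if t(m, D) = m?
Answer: 2913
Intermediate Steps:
Z = 24 (Z = 18 + 3*2 = 18 + 6 = 24)
(2873 + Z) + (G(-3) + 1)² = (2873 + 24) + (-1*(-3) + 1)² = 2897 + (3 + 1)² = 2897 + 4² = 2897 + 16 = 2913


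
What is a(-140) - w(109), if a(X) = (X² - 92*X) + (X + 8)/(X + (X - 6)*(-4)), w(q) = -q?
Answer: 1205782/37 ≈ 32589.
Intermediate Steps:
a(X) = X² - 92*X + (8 + X)/(24 - 3*X) (a(X) = (X² - 92*X) + (8 + X)/(X + (-6 + X)*(-4)) = (X² - 92*X) + (8 + X)/(X + (24 - 4*X)) = (X² - 92*X) + (8 + X)/(24 - 3*X) = X² - 92*X + (8 + X)/(24 - 3*X))
a(-140) - w(109) = (-8 - 300*(-140)² + 3*(-140)³ + 2207*(-140))/(3*(-8 - 140)) - (-1)*109 = (⅓)*(-8 - 300*19600 + 3*(-2744000) - 308980)/(-148) - 1*(-109) = (⅓)*(-1/148)*(-8 - 5880000 - 8232000 - 308980) + 109 = (⅓)*(-1/148)*(-14420988) + 109 = 1201749/37 + 109 = 1205782/37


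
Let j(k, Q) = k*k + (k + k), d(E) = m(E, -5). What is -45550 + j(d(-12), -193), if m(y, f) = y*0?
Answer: -45550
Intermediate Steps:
m(y, f) = 0
d(E) = 0
j(k, Q) = k² + 2*k
-45550 + j(d(-12), -193) = -45550 + 0*(2 + 0) = -45550 + 0*2 = -45550 + 0 = -45550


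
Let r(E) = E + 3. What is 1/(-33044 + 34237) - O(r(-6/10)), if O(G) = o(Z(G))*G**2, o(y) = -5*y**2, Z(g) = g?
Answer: 24738173/149125 ≈ 165.89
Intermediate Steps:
r(E) = 3 + E
O(G) = -5*G**4 (O(G) = (-5*G**2)*G**2 = -5*G**4)
1/(-33044 + 34237) - O(r(-6/10)) = 1/(-33044 + 34237) - (-5)*(3 - 6/10)**4 = 1/1193 - (-5)*(3 - 6*1/10)**4 = 1/1193 - (-5)*(3 - 3/5)**4 = 1/1193 - (-5)*(12/5)**4 = 1/1193 - (-5)*20736/625 = 1/1193 - 1*(-20736/125) = 1/1193 + 20736/125 = 24738173/149125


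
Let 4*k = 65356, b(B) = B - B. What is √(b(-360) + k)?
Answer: √16339 ≈ 127.82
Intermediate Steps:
b(B) = 0
k = 16339 (k = (¼)*65356 = 16339)
√(b(-360) + k) = √(0 + 16339) = √16339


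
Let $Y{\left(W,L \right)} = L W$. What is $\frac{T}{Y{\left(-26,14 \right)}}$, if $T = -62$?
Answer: $\frac{31}{182} \approx 0.17033$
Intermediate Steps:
$\frac{T}{Y{\left(-26,14 \right)}} = - \frac{62}{14 \left(-26\right)} = - \frac{62}{-364} = \left(-62\right) \left(- \frac{1}{364}\right) = \frac{31}{182}$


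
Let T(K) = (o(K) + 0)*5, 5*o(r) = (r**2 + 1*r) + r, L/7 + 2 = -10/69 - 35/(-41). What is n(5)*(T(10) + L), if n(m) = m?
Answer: 1569545/2829 ≈ 554.81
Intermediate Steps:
L = -25571/2829 (L = -14 + 7*(-10/69 - 35/(-41)) = -14 + 7*(-10*1/69 - 35*(-1/41)) = -14 + 7*(-10/69 + 35/41) = -14 + 7*(2005/2829) = -14 + 14035/2829 = -25571/2829 ≈ -9.0389)
o(r) = r**2/5 + 2*r/5 (o(r) = ((r**2 + 1*r) + r)/5 = ((r**2 + r) + r)/5 = ((r + r**2) + r)/5 = (r**2 + 2*r)/5 = r**2/5 + 2*r/5)
T(K) = K*(2 + K) (T(K) = (K*(2 + K)/5 + 0)*5 = (K*(2 + K)/5)*5 = K*(2 + K))
n(5)*(T(10) + L) = 5*(10*(2 + 10) - 25571/2829) = 5*(10*12 - 25571/2829) = 5*(120 - 25571/2829) = 5*(313909/2829) = 1569545/2829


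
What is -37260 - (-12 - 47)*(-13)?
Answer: -38027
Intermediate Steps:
-37260 - (-12 - 47)*(-13) = -37260 - (-59)*(-13) = -37260 - 1*767 = -37260 - 767 = -38027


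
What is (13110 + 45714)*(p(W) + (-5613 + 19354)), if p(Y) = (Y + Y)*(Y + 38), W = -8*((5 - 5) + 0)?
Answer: 808300584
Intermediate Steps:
W = 0 (W = -8*(0 + 0) = -8*0 = 0)
p(Y) = 2*Y*(38 + Y) (p(Y) = (2*Y)*(38 + Y) = 2*Y*(38 + Y))
(13110 + 45714)*(p(W) + (-5613 + 19354)) = (13110 + 45714)*(2*0*(38 + 0) + (-5613 + 19354)) = 58824*(2*0*38 + 13741) = 58824*(0 + 13741) = 58824*13741 = 808300584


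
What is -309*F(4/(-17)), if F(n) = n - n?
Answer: 0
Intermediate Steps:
F(n) = 0
-309*F(4/(-17)) = -309*0 = 0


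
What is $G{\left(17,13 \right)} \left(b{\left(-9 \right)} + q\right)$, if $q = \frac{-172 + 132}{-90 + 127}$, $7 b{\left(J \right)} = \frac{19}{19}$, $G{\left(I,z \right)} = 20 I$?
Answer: $- \frac{82620}{259} \approx -319.0$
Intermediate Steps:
$b{\left(J \right)} = \frac{1}{7}$ ($b{\left(J \right)} = \frac{19 \cdot \frac{1}{19}}{7} = \frac{1}{7} \cdot 1 = \frac{1}{7}$)
$q = - \frac{40}{37} \approx -1.0811$
$G{\left(17,13 \right)} \left(b{\left(-9 \right)} + q\right) = 20 \cdot 17 \left(\frac{1}{7} - \frac{40}{37}\right) = 340 \left(- \frac{243}{259}\right) = - \frac{82620}{259}$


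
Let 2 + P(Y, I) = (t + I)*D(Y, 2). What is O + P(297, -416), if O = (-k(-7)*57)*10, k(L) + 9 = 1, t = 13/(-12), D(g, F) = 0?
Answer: 4558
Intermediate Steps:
t = -13/12 (t = 13*(-1/12) = -13/12 ≈ -1.0833)
k(L) = -8 (k(L) = -9 + 1 = -8)
P(Y, I) = -2 (P(Y, I) = -2 + (-13/12 + I)*0 = -2 + 0 = -2)
O = 4560 (O = (-1*(-8)*57)*10 = (8*57)*10 = 456*10 = 4560)
O + P(297, -416) = 4560 - 2 = 4558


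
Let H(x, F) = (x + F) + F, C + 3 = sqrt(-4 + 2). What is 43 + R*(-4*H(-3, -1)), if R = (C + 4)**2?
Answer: 23 + 40*I*sqrt(2) ≈ 23.0 + 56.569*I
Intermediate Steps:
C = -3 + I*sqrt(2) (C = -3 + sqrt(-4 + 2) = -3 + sqrt(-2) = -3 + I*sqrt(2) ≈ -3.0 + 1.4142*I)
R = (1 + I*sqrt(2))**2 (R = ((-3 + I*sqrt(2)) + 4)**2 = (1 + I*sqrt(2))**2 ≈ -1.0 + 2.8284*I)
H(x, F) = x + 2*F (H(x, F) = (F + x) + F = x + 2*F)
43 + R*(-4*H(-3, -1)) = 43 + (1 + I*sqrt(2))**2*(-4*(-3 + 2*(-1))) = 43 + (1 + I*sqrt(2))**2*(-4*(-3 - 2)) = 43 + (1 + I*sqrt(2))**2*(-4*(-5)) = 43 + (1 + I*sqrt(2))**2*20 = 43 + 20*(1 + I*sqrt(2))**2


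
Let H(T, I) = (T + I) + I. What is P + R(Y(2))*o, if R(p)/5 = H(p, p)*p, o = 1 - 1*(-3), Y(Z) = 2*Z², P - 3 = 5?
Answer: 3848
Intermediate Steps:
P = 8 (P = 3 + 5 = 8)
H(T, I) = T + 2*I (H(T, I) = (I + T) + I = T + 2*I)
o = 4 (o = 1 + 3 = 4)
R(p) = 15*p² (R(p) = 5*((p + 2*p)*p) = 5*((3*p)*p) = 5*(3*p²) = 15*p²)
P + R(Y(2))*o = 8 + (15*(2*2²)²)*4 = 8 + (15*(2*4)²)*4 = 8 + (15*8²)*4 = 8 + (15*64)*4 = 8 + 960*4 = 8 + 3840 = 3848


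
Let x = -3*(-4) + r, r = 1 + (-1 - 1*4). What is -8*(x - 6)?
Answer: -16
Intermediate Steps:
r = -4 (r = 1 + (-1 - 4) = 1 - 5 = -4)
x = 8 (x = -3*(-4) - 4 = 12 - 4 = 8)
-8*(x - 6) = -8*(8 - 6) = -8*2 = -16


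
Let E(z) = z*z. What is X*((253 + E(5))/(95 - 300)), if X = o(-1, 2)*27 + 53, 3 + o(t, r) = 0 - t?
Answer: 278/205 ≈ 1.3561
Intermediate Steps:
E(z) = z²
o(t, r) = -3 - t (o(t, r) = -3 + (0 - t) = -3 - t)
X = -1 (X = (-3 - 1*(-1))*27 + 53 = (-3 + 1)*27 + 53 = -2*27 + 53 = -54 + 53 = -1)
X*((253 + E(5))/(95 - 300)) = -(253 + 5²)/(95 - 300) = -(253 + 25)/(-205) = -278*(-1)/205 = -1*(-278/205) = 278/205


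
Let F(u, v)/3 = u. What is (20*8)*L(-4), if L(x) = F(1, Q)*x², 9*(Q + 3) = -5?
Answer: 7680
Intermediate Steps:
Q = -32/9 (Q = -3 + (⅑)*(-5) = -3 - 5/9 = -32/9 ≈ -3.5556)
F(u, v) = 3*u
L(x) = 3*x² (L(x) = (3*1)*x² = 3*x²)
(20*8)*L(-4) = (20*8)*(3*(-4)²) = 160*(3*16) = 160*48 = 7680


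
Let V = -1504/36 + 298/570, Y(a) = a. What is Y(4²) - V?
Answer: 48953/855 ≈ 57.255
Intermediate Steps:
V = -35273/855 (V = -1504*1/36 + 298*(1/570) = -376/9 + 149/285 = -35273/855 ≈ -41.255)
Y(4²) - V = 4² - 1*(-35273/855) = 16 + 35273/855 = 48953/855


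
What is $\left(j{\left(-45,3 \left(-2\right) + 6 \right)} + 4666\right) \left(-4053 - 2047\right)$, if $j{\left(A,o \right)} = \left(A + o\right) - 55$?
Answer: $-27852600$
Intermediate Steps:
$j{\left(A,o \right)} = -55 + A + o$
$\left(j{\left(-45,3 \left(-2\right) + 6 \right)} + 4666\right) \left(-4053 - 2047\right) = \left(\left(-55 - 45 + \left(3 \left(-2\right) + 6\right)\right) + 4666\right) \left(-4053 - 2047\right) = \left(\left(-55 - 45 + \left(-6 + 6\right)\right) + 4666\right) \left(-6100\right) = \left(\left(-55 - 45 + 0\right) + 4666\right) \left(-6100\right) = \left(-100 + 4666\right) \left(-6100\right) = 4566 \left(-6100\right) = -27852600$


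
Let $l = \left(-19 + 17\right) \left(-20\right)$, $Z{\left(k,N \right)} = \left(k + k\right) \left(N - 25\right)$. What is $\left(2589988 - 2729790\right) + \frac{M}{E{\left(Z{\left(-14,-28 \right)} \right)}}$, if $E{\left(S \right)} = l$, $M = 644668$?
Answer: $- \frac{1236853}{10} \approx -1.2369 \cdot 10^{5}$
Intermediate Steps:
$Z{\left(k,N \right)} = 2 k \left(-25 + N\right)$
$l = 40$ ($l = \left(-2\right) \left(-20\right) = 40$)
$E{\left(S \right)} = 40$
$\left(2589988 - 2729790\right) + \frac{M}{E{\left(Z{\left(-14,-28 \right)} \right)}} = \left(2589988 - 2729790\right) + \frac{644668}{40} = -139802 + 644668 \cdot \frac{1}{40} = -139802 + \frac{161167}{10} = - \frac{1236853}{10}$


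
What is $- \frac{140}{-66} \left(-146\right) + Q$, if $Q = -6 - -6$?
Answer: $- \frac{10220}{33} \approx -309.7$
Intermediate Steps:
$Q = 0$ ($Q = -6 + 6 = 0$)
$- \frac{140}{-66} \left(-146\right) + Q = - \frac{140}{-66} \left(-146\right) + 0 = \left(-140\right) \left(- \frac{1}{66}\right) \left(-146\right) + 0 = \frac{70}{33} \left(-146\right) + 0 = - \frac{10220}{33} + 0 = - \frac{10220}{33}$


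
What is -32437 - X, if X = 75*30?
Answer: -34687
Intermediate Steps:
X = 2250
-32437 - X = -32437 - 1*2250 = -32437 - 2250 = -34687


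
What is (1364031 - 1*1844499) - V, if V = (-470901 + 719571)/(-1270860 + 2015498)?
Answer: -178887489627/372319 ≈ -4.8047e+5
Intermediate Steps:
V = 124335/372319 (V = 248670/744638 = 248670*(1/744638) = 124335/372319 ≈ 0.33395)
(1364031 - 1*1844499) - V = (1364031 - 1*1844499) - 1*124335/372319 = (1364031 - 1844499) - 124335/372319 = -480468 - 124335/372319 = -178887489627/372319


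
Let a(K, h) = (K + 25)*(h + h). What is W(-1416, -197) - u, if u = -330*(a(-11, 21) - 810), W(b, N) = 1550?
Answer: -71710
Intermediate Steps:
a(K, h) = 2*h*(25 + K) (a(K, h) = (25 + K)*(2*h) = 2*h*(25 + K))
u = 73260 (u = -330*(2*21*(25 - 11) - 810) = -330*(2*21*14 - 810) = -330*(588 - 810) = -330*(-222) = 73260)
W(-1416, -197) - u = 1550 - 1*73260 = 1550 - 73260 = -71710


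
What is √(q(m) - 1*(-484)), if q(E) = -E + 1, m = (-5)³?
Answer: √610 ≈ 24.698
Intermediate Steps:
m = -125
q(E) = 1 - E
√(q(m) - 1*(-484)) = √((1 - 1*(-125)) - 1*(-484)) = √((1 + 125) + 484) = √(126 + 484) = √610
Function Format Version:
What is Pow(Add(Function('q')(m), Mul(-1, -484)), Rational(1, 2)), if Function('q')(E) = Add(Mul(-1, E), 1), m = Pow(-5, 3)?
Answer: Pow(610, Rational(1, 2)) ≈ 24.698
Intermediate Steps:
m = -125
Function('q')(E) = Add(1, Mul(-1, E))
Pow(Add(Function('q')(m), Mul(-1, -484)), Rational(1, 2)) = Pow(Add(Add(1, Mul(-1, -125)), Mul(-1, -484)), Rational(1, 2)) = Pow(Add(Add(1, 125), 484), Rational(1, 2)) = Pow(Add(126, 484), Rational(1, 2)) = Pow(610, Rational(1, 2))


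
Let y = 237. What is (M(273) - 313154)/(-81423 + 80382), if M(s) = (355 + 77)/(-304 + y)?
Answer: 20981750/69747 ≈ 300.83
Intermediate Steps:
M(s) = -432/67 (M(s) = (355 + 77)/(-304 + 237) = 432/(-67) = 432*(-1/67) = -432/67)
(M(273) - 313154)/(-81423 + 80382) = (-432/67 - 313154)/(-81423 + 80382) = -20981750/67/(-1041) = -20981750/67*(-1/1041) = 20981750/69747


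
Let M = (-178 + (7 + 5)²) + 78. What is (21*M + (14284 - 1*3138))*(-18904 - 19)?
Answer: -228400610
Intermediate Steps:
M = 44 (M = (-178 + 12²) + 78 = (-178 + 144) + 78 = -34 + 78 = 44)
(21*M + (14284 - 1*3138))*(-18904 - 19) = (21*44 + (14284 - 1*3138))*(-18904 - 19) = (924 + (14284 - 3138))*(-18923) = (924 + 11146)*(-18923) = 12070*(-18923) = -228400610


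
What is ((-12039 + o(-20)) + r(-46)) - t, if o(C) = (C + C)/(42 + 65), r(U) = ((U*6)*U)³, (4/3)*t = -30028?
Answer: 218969950981886/107 ≈ 2.0464e+12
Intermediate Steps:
t = -22521 (t = (¾)*(-30028) = -22521)
r(U) = 216*U⁶ (r(U) = ((6*U)*U)³ = (6*U²)³ = 216*U⁶)
o(C) = 2*C/107 (o(C) = (2*C)/107 = (2*C)*(1/107) = 2*C/107)
((-12039 + o(-20)) + r(-46)) - t = ((-12039 + (2/107)*(-20)) + 216*(-46)⁶) - 1*(-22521) = ((-12039 - 40/107) + 216*9474296896) + 22521 = (-1288213/107 + 2046448129536) + 22521 = 218969948572139/107 + 22521 = 218969950981886/107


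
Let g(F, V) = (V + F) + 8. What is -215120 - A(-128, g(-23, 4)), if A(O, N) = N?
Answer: -215109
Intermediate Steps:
g(F, V) = 8 + F + V (g(F, V) = (F + V) + 8 = 8 + F + V)
-215120 - A(-128, g(-23, 4)) = -215120 - (8 - 23 + 4) = -215120 - 1*(-11) = -215120 + 11 = -215109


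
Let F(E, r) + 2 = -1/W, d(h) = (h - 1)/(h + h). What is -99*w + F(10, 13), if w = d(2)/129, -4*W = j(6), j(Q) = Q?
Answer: -787/516 ≈ -1.5252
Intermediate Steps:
d(h) = (-1 + h)/(2*h) (d(h) = (-1 + h)/((2*h)) = (-1 + h)*(1/(2*h)) = (-1 + h)/(2*h))
W = -3/2 (W = -¼*6 = -3/2 ≈ -1.5000)
F(E, r) = -4/3 (F(E, r) = -2 - 1/(-3/2) = -2 - 1*(-⅔) = -2 + ⅔ = -4/3)
w = 1/516 (w = ((½)*(-1 + 2)/2)/129 = ((½)*(½)*1)*(1/129) = (¼)*(1/129) = 1/516 ≈ 0.0019380)
-99*w + F(10, 13) = -99*1/516 - 4/3 = -33/172 - 4/3 = -787/516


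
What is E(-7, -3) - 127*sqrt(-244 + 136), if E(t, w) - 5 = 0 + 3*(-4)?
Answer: -7 - 762*I*sqrt(3) ≈ -7.0 - 1319.8*I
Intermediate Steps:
E(t, w) = -7 (E(t, w) = 5 + (0 + 3*(-4)) = 5 + (0 - 12) = 5 - 12 = -7)
E(-7, -3) - 127*sqrt(-244 + 136) = -7 - 127*sqrt(-244 + 136) = -7 - 762*I*sqrt(3)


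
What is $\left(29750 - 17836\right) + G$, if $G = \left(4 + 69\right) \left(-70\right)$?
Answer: $6804$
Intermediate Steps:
$G = -5110$ ($G = 73 \left(-70\right) = -5110$)
$\left(29750 - 17836\right) + G = \left(29750 - 17836\right) - 5110 = 11914 - 5110 = 6804$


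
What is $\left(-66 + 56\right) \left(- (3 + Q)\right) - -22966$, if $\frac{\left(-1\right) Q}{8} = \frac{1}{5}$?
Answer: $22980$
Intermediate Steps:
$Q = - \frac{8}{5} \approx -1.6$
$\left(-66 + 56\right) \left(- (3 + Q)\right) - -22966 = \left(-66 + 56\right) \left(- (3 - \frac{8}{5})\right) - -22966 = - 10 \left(\left(-1\right) \frac{7}{5}\right) + 22966 = \left(-10\right) \left(- \frac{7}{5}\right) + 22966 = 14 + 22966 = 22980$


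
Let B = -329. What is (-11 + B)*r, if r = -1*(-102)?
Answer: -34680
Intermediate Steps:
r = 102
(-11 + B)*r = (-11 - 329)*102 = -340*102 = -34680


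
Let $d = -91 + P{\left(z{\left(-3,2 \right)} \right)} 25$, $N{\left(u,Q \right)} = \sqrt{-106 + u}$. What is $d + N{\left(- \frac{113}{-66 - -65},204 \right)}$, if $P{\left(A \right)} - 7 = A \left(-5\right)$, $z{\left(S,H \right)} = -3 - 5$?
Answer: $1084 + \sqrt{7} \approx 1086.6$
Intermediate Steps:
$z{\left(S,H \right)} = -8$ ($z{\left(S,H \right)} = -3 - 5 = -8$)
$P{\left(A \right)} = 7 - 5 A$ ($P{\left(A \right)} = 7 + A \left(-5\right) = 7 - 5 A$)
$d = 1084$ ($d = -91 + \left(7 - -40\right) 25 = -91 + \left(7 + 40\right) 25 = -91 + 47 \cdot 25 = -91 + 1175 = 1084$)
$d + N{\left(- \frac{113}{-66 - -65},204 \right)} = 1084 + \sqrt{-106 - \frac{113}{-66 - -65}} = 1084 + \sqrt{-106 - \frac{113}{-66 + 65}} = 1084 + \sqrt{-106 - \frac{113}{-1}} = 1084 + \sqrt{-106 - -113} = 1084 + \sqrt{-106 + 113} = 1084 + \sqrt{7}$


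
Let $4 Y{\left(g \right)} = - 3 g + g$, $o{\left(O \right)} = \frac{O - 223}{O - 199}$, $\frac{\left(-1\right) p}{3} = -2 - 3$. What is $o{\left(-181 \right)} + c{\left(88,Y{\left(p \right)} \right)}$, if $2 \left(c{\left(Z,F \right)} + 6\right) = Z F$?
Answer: $- \frac{31819}{95} \approx -334.94$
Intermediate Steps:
$p = 15$ ($p = - 3 \left(-2 - 3\right) = \left(-3\right) \left(-5\right) = 15$)
$o{\left(O \right)} = \frac{-223 + O}{-199 + O}$
$Y{\left(g \right)} = - \frac{g}{2}$ ($Y{\left(g \right)} = \frac{- 3 g + g}{4} = \frac{\left(-2\right) g}{4} = - \frac{g}{2}$)
$c{\left(Z,F \right)} = -6 + \frac{F Z}{2}$ ($c{\left(Z,F \right)} = -6 + \frac{Z F}{2} = -6 + \frac{F Z}{2}$)
$o{\left(-181 \right)} + c{\left(88,Y{\left(p \right)} \right)} = \frac{-223 - 181}{-199 - 181} + \left(-6 + \frac{1}{2} \left(\left(- \frac{1}{2}\right) 15\right) 88\right) = \frac{1}{-380} \left(-404\right) + \left(-6 + \frac{1}{2} \left(- \frac{15}{2}\right) 88\right) = \left(- \frac{1}{380}\right) \left(-404\right) - 336 = \frac{101}{95} - 336 = - \frac{31819}{95}$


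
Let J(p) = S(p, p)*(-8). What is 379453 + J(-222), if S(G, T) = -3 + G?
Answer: 381253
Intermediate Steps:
J(p) = 24 - 8*p (J(p) = (-3 + p)*(-8) = 24 - 8*p)
379453 + J(-222) = 379453 + (24 - 8*(-222)) = 379453 + (24 + 1776) = 379453 + 1800 = 381253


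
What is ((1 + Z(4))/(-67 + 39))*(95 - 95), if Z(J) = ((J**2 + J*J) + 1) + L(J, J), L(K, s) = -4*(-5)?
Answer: 0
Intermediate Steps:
L(K, s) = 20
Z(J) = 21 + 2*J**2 (Z(J) = ((J**2 + J*J) + 1) + 20 = ((J**2 + J**2) + 1) + 20 = (2*J**2 + 1) + 20 = (1 + 2*J**2) + 20 = 21 + 2*J**2)
((1 + Z(4))/(-67 + 39))*(95 - 95) = ((1 + (21 + 2*4**2))/(-67 + 39))*(95 - 95) = ((1 + (21 + 2*16))/(-28))*0 = ((1 + (21 + 32))*(-1/28))*0 = ((1 + 53)*(-1/28))*0 = (54*(-1/28))*0 = -27/14*0 = 0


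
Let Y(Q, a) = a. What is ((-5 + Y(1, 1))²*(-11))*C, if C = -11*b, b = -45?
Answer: -87120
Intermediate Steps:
C = 495 (C = -11*(-45) = 495)
((-5 + Y(1, 1))²*(-11))*C = ((-5 + 1)²*(-11))*495 = ((-4)²*(-11))*495 = (16*(-11))*495 = -176*495 = -87120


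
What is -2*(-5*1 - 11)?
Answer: 32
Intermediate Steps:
-2*(-5*1 - 11) = -2*(-5 - 11) = -2*(-16) = 32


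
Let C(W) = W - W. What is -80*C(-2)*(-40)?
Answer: 0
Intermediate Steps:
C(W) = 0
-80*C(-2)*(-40) = -80*0*(-40) = 0*(-40) = 0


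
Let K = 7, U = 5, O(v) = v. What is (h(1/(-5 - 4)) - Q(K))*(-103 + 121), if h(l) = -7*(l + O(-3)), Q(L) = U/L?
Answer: 2654/7 ≈ 379.14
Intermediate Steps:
Q(L) = 5/L
h(l) = 21 - 7*l (h(l) = -7*(l - 3) = -7*(-3 + l) = 21 - 7*l)
(h(1/(-5 - 4)) - Q(K))*(-103 + 121) = ((21 - 7/(-5 - 4)) - 5/7)*(-103 + 121) = ((21 - 7/(-9)) - 5/7)*18 = ((21 - 7*(-⅑)) - 1*5/7)*18 = ((21 + 7/9) - 5/7)*18 = (196/9 - 5/7)*18 = (1327/63)*18 = 2654/7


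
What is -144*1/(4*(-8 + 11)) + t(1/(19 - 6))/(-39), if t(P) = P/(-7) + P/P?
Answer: -14226/1183 ≈ -12.025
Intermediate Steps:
t(P) = 1 - P/7 (t(P) = P*(-⅐) + 1 = -P/7 + 1 = 1 - P/7)
-144*1/(4*(-8 + 11)) + t(1/(19 - 6))/(-39) = -144*1/(4*(-8 + 11)) + (1 - 1/(7*(19 - 6)))/(-39) = -144/(4*3) + (1 - ⅐/13)*(-1/39) = -144/12 + (1 - ⅐*1/13)*(-1/39) = -144*1/12 + (1 - 1/91)*(-1/39) = -12 + (90/91)*(-1/39) = -12 - 30/1183 = -14226/1183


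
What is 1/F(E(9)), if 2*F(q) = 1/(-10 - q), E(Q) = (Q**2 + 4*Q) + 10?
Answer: -274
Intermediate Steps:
E(Q) = 10 + Q**2 + 4*Q
F(q) = 1/(2*(-10 - q))
1/F(E(9)) = 1/(-1/(20 + 2*(10 + 9**2 + 4*9))) = 1/(-1/(20 + 2*(10 + 81 + 36))) = 1/(-1/(20 + 2*127)) = 1/(-1/(20 + 254)) = 1/(-1/274) = -274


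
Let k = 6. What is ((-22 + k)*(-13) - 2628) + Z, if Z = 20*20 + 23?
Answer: -1997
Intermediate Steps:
Z = 423 (Z = 400 + 23 = 423)
((-22 + k)*(-13) - 2628) + Z = ((-22 + 6)*(-13) - 2628) + 423 = (-16*(-13) - 2628) + 423 = (208 - 2628) + 423 = -2420 + 423 = -1997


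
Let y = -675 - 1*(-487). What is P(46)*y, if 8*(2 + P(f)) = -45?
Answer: 2867/2 ≈ 1433.5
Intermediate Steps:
y = -188 (y = -675 + 487 = -188)
P(f) = -61/8 (P(f) = -2 + (⅛)*(-45) = -2 - 45/8 = -61/8)
P(46)*y = -61/8*(-188) = 2867/2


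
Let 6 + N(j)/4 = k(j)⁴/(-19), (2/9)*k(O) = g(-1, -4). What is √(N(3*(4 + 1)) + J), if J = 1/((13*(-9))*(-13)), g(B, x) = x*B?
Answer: I*√12147983279/741 ≈ 148.74*I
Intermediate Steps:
g(B, x) = B*x
k(O) = 18 (k(O) = 9*(-1*(-4))/2 = (9/2)*4 = 18)
N(j) = -420360/19 (N(j) = -24 + 4*(18⁴/(-19)) = -24 + 4*(104976*(-1/19)) = -24 + 4*(-104976/19) = -24 - 419904/19 = -420360/19)
J = 1/1521 (J = 1/(-117*(-13)) = 1/1521 ≈ 0.00065746)
√(N(3*(4 + 1)) + J) = √(-420360/19 + 1/1521) = √(-639367541/28899) = I*√12147983279/741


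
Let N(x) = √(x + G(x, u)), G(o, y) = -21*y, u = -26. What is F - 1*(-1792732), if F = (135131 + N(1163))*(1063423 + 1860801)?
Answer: 395155106076 + 2924224*√1709 ≈ 3.9528e+11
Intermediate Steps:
N(x) = √(546 + x) (N(x) = √(x - 21*(-26)) = √(x + 546) = √(546 + x))
F = 395153313344 + 2924224*√1709 (F = (135131 + √(546 + 1163))*(1063423 + 1860801) = (135131 + √1709)*2924224 = 395153313344 + 2924224*√1709 ≈ 3.9527e+11)
F - 1*(-1792732) = (395153313344 + 2924224*√1709) - 1*(-1792732) = (395153313344 + 2924224*√1709) + 1792732 = 395155106076 + 2924224*√1709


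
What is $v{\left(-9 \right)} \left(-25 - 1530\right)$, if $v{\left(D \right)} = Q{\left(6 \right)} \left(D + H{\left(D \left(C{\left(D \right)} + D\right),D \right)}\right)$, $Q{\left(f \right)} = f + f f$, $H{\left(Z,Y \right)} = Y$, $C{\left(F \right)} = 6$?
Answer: $1175580$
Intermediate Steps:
$Q{\left(f \right)} = f + f^{2}$
$v{\left(D \right)} = 84 D$ ($v{\left(D \right)} = 6 \left(1 + 6\right) \left(D + D\right) = 6 \cdot 7 \cdot 2 D = 42 \cdot 2 D = 84 D$)
$v{\left(-9 \right)} \left(-25 - 1530\right) = 84 \left(-9\right) \left(-25 - 1530\right) = - 756 \left(-25 - 1530\right) = \left(-756\right) \left(-1555\right) = 1175580$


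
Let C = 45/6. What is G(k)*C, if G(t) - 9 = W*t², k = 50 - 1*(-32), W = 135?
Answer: 13616235/2 ≈ 6.8081e+6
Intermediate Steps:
k = 82 (k = 50 + 32 = 82)
G(t) = 9 + 135*t²
C = 15/2 (C = 45*(⅙) = 15/2 ≈ 7.5000)
G(k)*C = (9 + 135*82²)*(15/2) = (9 + 135*6724)*(15/2) = (9 + 907740)*(15/2) = 907749*(15/2) = 13616235/2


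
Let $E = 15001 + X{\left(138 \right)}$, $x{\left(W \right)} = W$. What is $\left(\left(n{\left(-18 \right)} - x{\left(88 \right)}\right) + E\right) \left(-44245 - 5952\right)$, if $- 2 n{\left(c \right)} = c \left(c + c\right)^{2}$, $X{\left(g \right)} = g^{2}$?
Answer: $-2290037337$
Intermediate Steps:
$n{\left(c \right)} = - 2 c^{3}$ ($n{\left(c \right)} = - \frac{c \left(c + c\right)^{2}}{2} = - \frac{c \left(2 c\right)^{2}}{2} = - \frac{c 4 c^{2}}{2} = - \frac{4 c^{3}}{2} = - 2 c^{3}$)
$E = 34045$ ($E = 15001 + 138^{2} = 15001 + 19044 = 34045$)
$\left(\left(n{\left(-18 \right)} - x{\left(88 \right)}\right) + E\right) \left(-44245 - 5952\right) = \left(\left(- 2 \left(-18\right)^{3} - 88\right) + 34045\right) \left(-44245 - 5952\right) = \left(\left(\left(-2\right) \left(-5832\right) - 88\right) + 34045\right) \left(-50197\right) = \left(\left(11664 - 88\right) + 34045\right) \left(-50197\right) = \left(11576 + 34045\right) \left(-50197\right) = 45621 \left(-50197\right) = -2290037337$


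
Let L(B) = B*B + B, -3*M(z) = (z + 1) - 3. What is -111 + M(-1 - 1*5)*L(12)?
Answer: 305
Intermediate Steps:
M(z) = ⅔ - z/3 (M(z) = -((z + 1) - 3)/3 = -((1 + z) - 3)/3 = -(-2 + z)/3 = ⅔ - z/3)
L(B) = B + B² (L(B) = B² + B = B + B²)
-111 + M(-1 - 1*5)*L(12) = -111 + (⅔ - (-1 - 1*5)/3)*(12*(1 + 12)) = -111 + (⅔ - (-1 - 5)/3)*(12*13) = -111 + (⅔ - ⅓*(-6))*156 = -111 + (⅔ + 2)*156 = -111 + (8/3)*156 = -111 + 416 = 305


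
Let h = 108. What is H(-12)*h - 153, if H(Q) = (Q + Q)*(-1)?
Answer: 2439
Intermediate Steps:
H(Q) = -2*Q (H(Q) = (2*Q)*(-1) = -2*Q)
H(-12)*h - 153 = -2*(-12)*108 - 153 = 24*108 - 153 = 2592 - 153 = 2439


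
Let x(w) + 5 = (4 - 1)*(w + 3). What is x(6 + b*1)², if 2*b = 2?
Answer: 625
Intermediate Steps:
b = 1 (b = (½)*2 = 1)
x(w) = 4 + 3*w (x(w) = -5 + (4 - 1)*(w + 3) = -5 + 3*(3 + w) = -5 + (9 + 3*w) = 4 + 3*w)
x(6 + b*1)² = (4 + 3*(6 + 1*1))² = (4 + 3*(6 + 1))² = (4 + 3*7)² = (4 + 21)² = 25² = 625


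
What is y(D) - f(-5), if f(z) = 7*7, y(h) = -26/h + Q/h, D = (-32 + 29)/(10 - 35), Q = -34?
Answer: -549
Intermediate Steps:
D = 3/25 (D = -3/(-25) = -3*(-1/25) = 3/25 ≈ 0.12000)
y(h) = -60/h (y(h) = -26/h - 34/h = -60/h)
f(z) = 49
y(D) - f(-5) = -60/3/25 - 1*49 = -60*25/3 - 49 = -500 - 49 = -549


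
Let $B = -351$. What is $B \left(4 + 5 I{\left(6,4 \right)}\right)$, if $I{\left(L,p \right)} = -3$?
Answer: $3861$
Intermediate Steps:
$B \left(4 + 5 I{\left(6,4 \right)}\right) = - 351 \left(4 + 5 \left(-3\right)\right) = - 351 \left(4 - 15\right) = \left(-351\right) \left(-11\right) = 3861$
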